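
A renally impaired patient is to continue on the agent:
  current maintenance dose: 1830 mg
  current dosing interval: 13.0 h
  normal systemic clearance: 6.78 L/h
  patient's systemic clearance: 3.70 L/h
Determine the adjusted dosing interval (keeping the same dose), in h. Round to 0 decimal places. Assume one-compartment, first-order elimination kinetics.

To keep the same average steady-state level, dosing rate must scale with clearance.
CL ratio = 3.70 / 6.78 = 0.5457
New interval (same dose) = 13.0 / 0.5457 = 23.82 h

24 h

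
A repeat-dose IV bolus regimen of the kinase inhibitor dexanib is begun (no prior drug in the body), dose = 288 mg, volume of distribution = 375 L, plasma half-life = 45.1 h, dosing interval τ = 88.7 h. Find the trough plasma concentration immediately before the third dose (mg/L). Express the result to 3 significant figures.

C₀ per dose = Dose / Vd = 288 / 375 = 0.7680 mg/L
k = ln2 / t½ = 0.693147 / 45.1 = 0.01537 h⁻¹
Fraction remaining after one interval: r = e^(−kτ) = e^(−0.01537 × 88.7) = 0.2558
Before dose 3, 2 doses have been given (aged 1τ, 2τ).
C_trough = C₀ × (r + r²) = 0.7680 × (0.2558 + 0.06543) = 0.2467 mg/L

0.247 mg/L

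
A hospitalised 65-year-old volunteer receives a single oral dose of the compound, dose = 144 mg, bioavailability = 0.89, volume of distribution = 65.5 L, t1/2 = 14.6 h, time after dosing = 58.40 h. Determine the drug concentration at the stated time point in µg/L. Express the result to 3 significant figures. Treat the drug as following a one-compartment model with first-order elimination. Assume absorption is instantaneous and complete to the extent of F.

Amount reaching circulation = F × Dose = 0.89 × 144.0 = 128.2 mg
C₀ = F·Dose / Vd = 128.2 / 65.5 = 1.957 mg/L
k = ln2 / t½ = 0.693147 / 14.6 = 0.04748 h⁻¹
t / t½ = 58.40 / 14.6 = 4 half-lives
C = C₀ × (1/2)^4 = 1.957 × 0.06250 = 0.1223 mg/L
Convert: 0.1223 mg/L × 1000 = 122.3 µg/L

122 µg/L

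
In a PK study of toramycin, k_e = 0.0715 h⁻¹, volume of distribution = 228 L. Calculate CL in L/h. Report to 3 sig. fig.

CL = k × Vd = 0.0715 × 228 = 16.30 L/h

16.3 L/h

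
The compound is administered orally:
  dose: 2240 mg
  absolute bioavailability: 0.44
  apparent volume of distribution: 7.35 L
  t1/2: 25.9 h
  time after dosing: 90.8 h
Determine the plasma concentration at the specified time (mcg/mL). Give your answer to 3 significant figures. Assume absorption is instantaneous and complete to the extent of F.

Amount reaching circulation = F × Dose = 0.44 × 2240 = 985.6 mg
C₀ = F·Dose / Vd = 985.6 / 7.35 = 134.1 mg/L
k = ln2 / t½ = 0.693147 / 25.9 = 0.02676 h⁻¹
C = C₀ · e^(−k·t) = 134.1 × e^(−0.02676 × 90.8)
  = 134.1 × 0.08805 = 11.81 mg/L
(11.81 mg/L = 11.81 mcg/mL)

11.8 mcg/mL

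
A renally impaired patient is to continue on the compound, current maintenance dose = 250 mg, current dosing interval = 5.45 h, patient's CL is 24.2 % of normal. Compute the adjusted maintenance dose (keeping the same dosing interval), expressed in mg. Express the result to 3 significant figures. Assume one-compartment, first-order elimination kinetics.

To keep the same average steady-state level, dosing rate must scale with clearance.
CL ratio = 24.2 / 100 = 0.2420
New dose (same interval) = 250 × 0.2420 = 60.50 mg

60.5 mg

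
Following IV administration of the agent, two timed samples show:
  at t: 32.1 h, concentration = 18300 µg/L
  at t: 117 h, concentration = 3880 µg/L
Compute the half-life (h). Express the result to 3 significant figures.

37.9 h

k = ln(C₁/C₂) / (t₂ − t₁) = ln(18300/3880) / (117 − 32.1)
  = 1.551 / 84.90 = 0.01827 h⁻¹
t½ = ln2 / k = 0.693147 / 0.01827 = 37.94 h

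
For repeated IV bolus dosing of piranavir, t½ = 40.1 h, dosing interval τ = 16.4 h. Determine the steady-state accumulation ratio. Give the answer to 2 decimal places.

4.05

k = ln2 / t½ = 0.693147 / 40.1 = 0.01729 h⁻¹
e^(−kτ) = e^(−0.01729 × 16.4) = 0.7531
Accumulation ratio R = 1 / (1 − e^(−kτ)) = 1 / (1 − 0.7531) = 4.050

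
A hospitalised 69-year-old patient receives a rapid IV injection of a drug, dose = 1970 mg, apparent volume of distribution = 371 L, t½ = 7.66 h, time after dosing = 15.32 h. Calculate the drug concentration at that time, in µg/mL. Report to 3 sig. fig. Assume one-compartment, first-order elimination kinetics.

C₀ = Dose / Vd = 1970 / 371 = 5.310 mg/L
k = ln2 / t½ = 0.693147 / 7.66 = 0.09049 h⁻¹
t / t½ = 15.32 / 7.66 = 2 half-lives
C = C₀ × (1/2)^2 = 5.310 × 0.2500 = 1.328 mg/L
(1.328 mg/L = 1.328 µg/mL)

1.33 µg/mL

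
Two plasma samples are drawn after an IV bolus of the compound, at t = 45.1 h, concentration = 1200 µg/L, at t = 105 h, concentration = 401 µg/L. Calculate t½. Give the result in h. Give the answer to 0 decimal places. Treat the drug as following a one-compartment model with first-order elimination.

38 h

k = ln(C₁/C₂) / (t₂ − t₁) = ln(1200/401) / (105 − 45.1)
  = 1.096 / 59.90 = 0.01830 h⁻¹
t½ = ln2 / k = 0.693147 / 0.01830 = 37.88 h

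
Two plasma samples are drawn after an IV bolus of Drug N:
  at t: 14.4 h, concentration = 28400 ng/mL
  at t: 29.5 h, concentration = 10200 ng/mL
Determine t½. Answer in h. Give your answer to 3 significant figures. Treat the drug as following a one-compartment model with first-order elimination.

k = ln(C₁/C₂) / (t₂ − t₁) = ln(28400/10200) / (29.5 − 14.4)
  = 1.024 / 15.10 = 0.06781 h⁻¹
t½ = ln2 / k = 0.693147 / 0.06781 = 10.22 h

10.2 h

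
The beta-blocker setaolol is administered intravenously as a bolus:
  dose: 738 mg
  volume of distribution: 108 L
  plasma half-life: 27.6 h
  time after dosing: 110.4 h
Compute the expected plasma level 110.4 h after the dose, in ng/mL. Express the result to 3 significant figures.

C₀ = Dose / Vd = 738.0 / 108 = 6.833 mg/L
k = ln2 / t½ = 0.693147 / 27.6 = 0.02511 h⁻¹
t / t½ = 110.4 / 27.6 = 4 half-lives
C = C₀ × (1/2)^4 = 6.833 × 0.06250 = 0.4271 mg/L
Convert: 0.4271 mg/L × 1000 = 427.1 ng/mL

427 ng/mL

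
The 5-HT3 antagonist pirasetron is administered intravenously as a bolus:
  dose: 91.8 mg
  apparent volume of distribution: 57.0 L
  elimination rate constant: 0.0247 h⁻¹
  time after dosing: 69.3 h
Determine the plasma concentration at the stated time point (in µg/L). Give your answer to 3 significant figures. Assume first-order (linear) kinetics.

291 µg/L

C₀ = Dose / Vd = 91.80 / 57.0 = 1.611 mg/L
C = C₀ · e^(−k·t) = 1.611 × e^(−0.02470 × 69.3)
  = 1.611 × 0.1806 = 0.2909 mg/L
Convert: 0.2909 mg/L × 1000 = 290.9 µg/L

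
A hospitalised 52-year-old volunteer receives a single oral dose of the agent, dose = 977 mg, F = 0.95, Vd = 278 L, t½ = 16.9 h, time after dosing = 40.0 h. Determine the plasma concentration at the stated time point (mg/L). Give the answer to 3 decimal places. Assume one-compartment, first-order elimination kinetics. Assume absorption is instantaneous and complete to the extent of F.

Amount reaching circulation = F × Dose = 0.95 × 977.0 = 928.2 mg
C₀ = F·Dose / Vd = 928.2 / 278 = 3.339 mg/L
k = ln2 / t½ = 0.693147 / 16.9 = 0.04101 h⁻¹
C = C₀ · e^(−k·t) = 3.339 × e^(−0.04101 × 40.0)
  = 3.339 × 0.1939 = 0.6474 mg/L

0.647 mg/L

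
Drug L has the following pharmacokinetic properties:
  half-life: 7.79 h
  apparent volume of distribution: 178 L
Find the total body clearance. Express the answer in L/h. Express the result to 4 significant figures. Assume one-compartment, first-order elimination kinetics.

15.84 L/h

k = ln2 / t½ = 0.693147 / 7.79 = 0.08898 h⁻¹
CL = k × Vd = 0.08898 × 178 = 15.84 L/h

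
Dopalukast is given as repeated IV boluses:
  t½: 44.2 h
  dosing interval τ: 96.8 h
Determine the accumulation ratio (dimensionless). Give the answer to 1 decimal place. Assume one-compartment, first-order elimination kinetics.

k = ln2 / t½ = 0.693147 / 44.2 = 0.01568 h⁻¹
e^(−kτ) = e^(−0.01568 × 96.8) = 0.2192
Accumulation ratio R = 1 / (1 − e^(−kτ)) = 1 / (1 − 0.2192) = 1.281

1.3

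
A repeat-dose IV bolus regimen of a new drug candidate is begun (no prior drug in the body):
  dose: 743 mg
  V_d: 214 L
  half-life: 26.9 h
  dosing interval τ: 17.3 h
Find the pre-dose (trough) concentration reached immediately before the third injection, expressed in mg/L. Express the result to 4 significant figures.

C₀ per dose = Dose / Vd = 743 / 214 = 3.472 mg/L
k = ln2 / t½ = 0.693147 / 26.9 = 0.02577 h⁻¹
Fraction remaining after one interval: r = e^(−kτ) = e^(−0.02577 × 17.3) = 0.6403
Before dose 3, 2 doses have been given (aged 1τ, 2τ).
C_trough = C₀ × (r + r²) = 3.472 × (0.6403 + 0.4100) = 3.647 mg/L

3.647 mg/L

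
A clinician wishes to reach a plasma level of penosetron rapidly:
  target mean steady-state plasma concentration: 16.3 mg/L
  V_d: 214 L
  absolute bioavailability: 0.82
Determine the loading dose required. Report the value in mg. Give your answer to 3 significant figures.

LD = Css × Vd / F = 16.3 × 214 / 0.82 = 4254 mg

4250 mg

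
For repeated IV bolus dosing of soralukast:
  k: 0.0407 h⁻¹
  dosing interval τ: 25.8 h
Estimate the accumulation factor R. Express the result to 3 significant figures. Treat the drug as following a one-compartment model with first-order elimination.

1.54

e^(−kτ) = e^(−0.04070 × 25.8) = 0.3499
Accumulation ratio R = 1 / (1 − e^(−kτ)) = 1 / (1 − 0.3499) = 1.538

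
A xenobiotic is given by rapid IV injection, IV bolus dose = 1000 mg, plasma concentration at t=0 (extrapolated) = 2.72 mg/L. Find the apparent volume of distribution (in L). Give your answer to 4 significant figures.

367.6 L

Vd = Dose / C₀ = 1000 / 2.72 = 367.6 L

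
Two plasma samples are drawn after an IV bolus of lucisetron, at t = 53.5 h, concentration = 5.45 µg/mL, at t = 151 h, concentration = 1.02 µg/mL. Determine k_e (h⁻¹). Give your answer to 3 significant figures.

k = ln(C₁/C₂) / (t₂ − t₁) = ln(5.45/1.02) / (151 − 53.5)
  = 1.676 / 97.50 = 0.01719 h⁻¹

0.0172 h⁻¹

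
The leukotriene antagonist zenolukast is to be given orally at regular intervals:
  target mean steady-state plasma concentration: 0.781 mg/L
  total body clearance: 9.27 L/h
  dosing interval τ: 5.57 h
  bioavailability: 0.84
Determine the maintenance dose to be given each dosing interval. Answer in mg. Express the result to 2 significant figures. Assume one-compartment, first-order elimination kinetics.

48 mg

At steady state, F × (Dose/τ) = Css × CL.
Dose = Css × CL × τ / F = 0.781 × 9.270 × 5.57 / 0.84 = 48.01 mg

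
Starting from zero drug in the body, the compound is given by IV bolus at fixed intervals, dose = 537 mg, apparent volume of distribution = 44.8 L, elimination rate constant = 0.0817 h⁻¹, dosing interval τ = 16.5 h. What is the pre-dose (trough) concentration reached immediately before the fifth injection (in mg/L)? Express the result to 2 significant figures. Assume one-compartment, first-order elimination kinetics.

4.2 mg/L

C₀ per dose = Dose / Vd = 537 / 44.8 = 11.99 mg/L
Fraction remaining after one interval: r = e^(−kτ) = e^(−0.08170 × 16.5) = 0.2597
Before dose 5, 4 doses have been given (aged 1τ, 2τ, 3τ, 4τ).
C_trough = C₀ × (r + r² + … + r^4) = C₀ × r(1−r^4)/(1−r)
        = 11.99 × 0.2597 × (1 − 0.004549) / (1 − 0.2597) = 4.187 mg/L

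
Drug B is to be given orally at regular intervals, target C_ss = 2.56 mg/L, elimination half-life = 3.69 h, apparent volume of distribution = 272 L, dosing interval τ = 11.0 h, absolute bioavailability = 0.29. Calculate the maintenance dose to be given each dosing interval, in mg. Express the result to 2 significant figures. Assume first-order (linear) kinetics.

5000 mg

k = ln2 / t½ = 0.693147 / 3.69 = 0.1878 h⁻¹
CL = k × Vd = 0.1878 × 272 = 51.08 L/h
At steady state, F × (Dose/τ) = Css × CL.
Dose = Css × CL × τ / F = 2.56 × 51.08 × 11.0 / 0.29 = 4960 mg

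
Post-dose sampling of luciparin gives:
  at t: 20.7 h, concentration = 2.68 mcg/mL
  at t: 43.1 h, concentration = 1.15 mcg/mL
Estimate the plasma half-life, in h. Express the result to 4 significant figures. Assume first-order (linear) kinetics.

18.35 h

k = ln(C₁/C₂) / (t₂ − t₁) = ln(2.68/1.15) / (43.1 − 20.7)
  = 0.8461 / 22.40 = 0.03777 h⁻¹
t½ = ln2 / k = 0.693147 / 0.03777 = 18.35 h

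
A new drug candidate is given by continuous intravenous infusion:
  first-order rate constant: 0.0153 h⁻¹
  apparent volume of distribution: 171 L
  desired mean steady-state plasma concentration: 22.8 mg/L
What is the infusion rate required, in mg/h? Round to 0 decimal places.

CL = k × Vd = 0.01530 × 171 = 2.616 L/h
At steady state, infusion rate R₀ = Css × CL = 22.8 × 2.616 = 59.64 mg/h

60 mg/h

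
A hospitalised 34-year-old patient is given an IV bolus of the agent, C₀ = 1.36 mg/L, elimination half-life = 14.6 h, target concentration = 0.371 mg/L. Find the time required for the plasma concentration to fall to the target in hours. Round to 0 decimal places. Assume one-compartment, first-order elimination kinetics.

27 h

k = ln2 / t½ = 0.693147 / 14.6 = 0.04748 h⁻¹
t = ln(C₀ / C) / k = ln(1.360 / 0.371) / 0.04748
  = ln(3.666) / 0.04748 = 1.299 / 0.04748 = 27.36 h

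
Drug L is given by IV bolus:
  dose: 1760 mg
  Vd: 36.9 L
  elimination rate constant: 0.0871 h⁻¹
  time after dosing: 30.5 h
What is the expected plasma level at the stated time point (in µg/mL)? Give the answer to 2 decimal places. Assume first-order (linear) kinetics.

C₀ = Dose / Vd = 1760 / 36.9 = 47.70 mg/L
C = C₀ · e^(−k·t) = 47.70 × e^(−0.08710 × 30.5)
  = 47.70 × 0.07019 = 3.348 mg/L
(3.348 mg/L = 3.348 µg/mL)

3.35 µg/mL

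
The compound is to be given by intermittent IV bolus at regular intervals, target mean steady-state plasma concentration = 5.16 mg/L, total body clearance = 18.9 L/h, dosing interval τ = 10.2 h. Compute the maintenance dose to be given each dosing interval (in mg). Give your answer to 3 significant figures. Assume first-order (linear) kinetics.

At steady state, Dose/τ = Css × CL.
Dose = Css × CL × τ = 5.16 × 18.90 × 10.2 = 994.7 mg

995 mg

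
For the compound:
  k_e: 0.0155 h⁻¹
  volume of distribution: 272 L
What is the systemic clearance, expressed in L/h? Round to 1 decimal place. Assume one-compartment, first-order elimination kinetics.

CL = k × Vd = 0.0155 × 272 = 4.216 L/h

4.2 L/h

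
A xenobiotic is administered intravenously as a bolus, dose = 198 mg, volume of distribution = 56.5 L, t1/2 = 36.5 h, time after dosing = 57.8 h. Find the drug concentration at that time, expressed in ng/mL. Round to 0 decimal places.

C₀ = Dose / Vd = 198.0 / 56.5 = 3.504 mg/L
k = ln2 / t½ = 0.693147 / 36.5 = 0.01899 h⁻¹
C = C₀ · e^(−k·t) = 3.504 × e^(−0.01899 × 57.8)
  = 3.504 × 0.3337 = 1.169 mg/L
Convert: 1.169 mg/L × 1000 = 1169 ng/mL

1169 ng/mL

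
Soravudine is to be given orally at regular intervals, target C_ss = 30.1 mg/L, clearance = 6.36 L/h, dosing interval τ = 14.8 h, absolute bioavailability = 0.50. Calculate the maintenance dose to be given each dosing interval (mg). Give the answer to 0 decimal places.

5667 mg

At steady state, F × (Dose/τ) = Css × CL.
Dose = Css × CL × τ / F = 30.1 × 6.360 × 14.8 / 0.50 = 5667 mg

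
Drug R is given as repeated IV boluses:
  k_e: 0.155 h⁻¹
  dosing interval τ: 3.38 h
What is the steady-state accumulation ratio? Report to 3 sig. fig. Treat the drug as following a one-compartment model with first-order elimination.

e^(−kτ) = e^(−0.1550 × 3.38) = 0.5922
Accumulation ratio R = 1 / (1 − e^(−kτ)) = 1 / (1 − 0.5922) = 2.452

2.45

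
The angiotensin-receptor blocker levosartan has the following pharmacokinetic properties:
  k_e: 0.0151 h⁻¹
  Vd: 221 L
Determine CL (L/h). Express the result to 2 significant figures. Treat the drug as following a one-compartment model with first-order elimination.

CL = k × Vd = 0.0151 × 221 = 3.337 L/h

3.3 L/h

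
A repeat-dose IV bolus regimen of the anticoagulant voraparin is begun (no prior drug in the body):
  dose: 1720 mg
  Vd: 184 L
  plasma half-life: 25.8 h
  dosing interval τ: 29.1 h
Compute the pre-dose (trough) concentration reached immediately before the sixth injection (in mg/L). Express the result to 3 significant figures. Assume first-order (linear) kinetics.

C₀ per dose = Dose / Vd = 1720 / 184 = 9.348 mg/L
k = ln2 / t½ = 0.693147 / 25.8 = 0.02687 h⁻¹
Fraction remaining after one interval: r = e^(−kτ) = e^(−0.02687 × 29.1) = 0.4575
Before dose 6, 5 doses have been given (aged 1τ, 2τ, 3τ, 4τ, 5τ).
C_trough = C₀ × (r + r² + … + r^5) = C₀ × r(1−r^5)/(1−r)
        = 9.348 × 0.4575 × (1 − 0.02004) / (1 − 0.4575) = 7.725 mg/L

7.73 mg/L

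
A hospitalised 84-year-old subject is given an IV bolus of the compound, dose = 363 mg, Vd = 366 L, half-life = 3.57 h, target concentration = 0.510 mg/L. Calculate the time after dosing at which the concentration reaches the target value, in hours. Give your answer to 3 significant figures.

3.43 h

C₀ = Dose / Vd = 363.0 / 366 = 0.9918 mg/L
k = ln2 / t½ = 0.693147 / 3.57 = 0.1942 h⁻¹
t = ln(C₀ / C) / k = ln(0.9918 / 0.510) / 0.1942
  = ln(1.945) / 0.1942 = 0.6653 / 0.1942 = 3.426 h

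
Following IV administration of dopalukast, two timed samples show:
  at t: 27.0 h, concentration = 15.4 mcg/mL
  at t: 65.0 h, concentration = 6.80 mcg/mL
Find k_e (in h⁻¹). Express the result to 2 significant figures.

0.022 h⁻¹

k = ln(C₁/C₂) / (t₂ − t₁) = ln(15.4/6.80) / (65.0 − 27.0)
  = 0.8174 / 38.00 = 0.02151 h⁻¹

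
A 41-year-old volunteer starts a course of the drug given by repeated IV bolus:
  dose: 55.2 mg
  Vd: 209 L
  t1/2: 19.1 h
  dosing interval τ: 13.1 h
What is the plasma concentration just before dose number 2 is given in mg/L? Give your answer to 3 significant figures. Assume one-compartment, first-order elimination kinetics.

C₀ per dose = Dose / Vd = 55.2 / 209 = 0.2641 mg/L
k = ln2 / t½ = 0.693147 / 19.1 = 0.03629 h⁻¹
Fraction remaining after one interval: r = e^(−kτ) = e^(−0.03629 × 13.1) = 0.6216
Before dose 2, 1 dose has been given (aged 1τ).
C_trough = C₀ × r = 0.2641 × 0.6216 = 0.1642 mg/L

0.164 mg/L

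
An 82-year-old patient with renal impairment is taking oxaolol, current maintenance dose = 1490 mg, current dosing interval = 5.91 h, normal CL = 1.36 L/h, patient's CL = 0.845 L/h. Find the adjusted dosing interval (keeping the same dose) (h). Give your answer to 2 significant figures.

To keep the same average steady-state level, dosing rate must scale with clearance.
CL ratio = 0.845 / 1.36 = 0.6213
New interval (same dose) = 5.91 / 0.6213 = 9.512 h

9.5 h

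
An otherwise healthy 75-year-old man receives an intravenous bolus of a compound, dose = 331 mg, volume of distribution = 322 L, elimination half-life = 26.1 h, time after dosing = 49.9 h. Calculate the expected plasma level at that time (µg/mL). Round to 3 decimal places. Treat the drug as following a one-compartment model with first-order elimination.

0.273 µg/mL

C₀ = Dose / Vd = 331.0 / 322 = 1.028 mg/L
k = ln2 / t½ = 0.693147 / 26.1 = 0.02656 h⁻¹
C = C₀ · e^(−k·t) = 1.028 × e^(−0.02656 × 49.9)
  = 1.028 × 0.2657 = 0.2731 mg/L
(0.2731 mg/L = 0.2731 µg/mL)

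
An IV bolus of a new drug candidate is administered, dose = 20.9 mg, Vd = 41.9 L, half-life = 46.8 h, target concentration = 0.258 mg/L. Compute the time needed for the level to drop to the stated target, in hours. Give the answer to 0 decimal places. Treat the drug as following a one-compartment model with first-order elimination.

C₀ = Dose / Vd = 20.90 / 41.9 = 0.4988 mg/L
k = ln2 / t½ = 0.693147 / 46.8 = 0.01481 h⁻¹
t = ln(C₀ / C) / k = ln(0.4988 / 0.258) / 0.01481
  = ln(1.933) / 0.01481 = 0.6591 / 0.01481 = 44.50 h

45 h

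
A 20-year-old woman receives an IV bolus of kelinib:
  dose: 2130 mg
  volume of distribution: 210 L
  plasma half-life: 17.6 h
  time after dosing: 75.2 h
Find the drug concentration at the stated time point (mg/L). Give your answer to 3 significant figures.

0.525 mg/L

C₀ = Dose / Vd = 2130 / 210 = 10.14 mg/L
k = ln2 / t½ = 0.693147 / 17.6 = 0.03938 h⁻¹
C = C₀ · e^(−k·t) = 10.14 × e^(−0.03938 × 75.2)
  = 10.14 × 0.05175 = 0.5247 mg/L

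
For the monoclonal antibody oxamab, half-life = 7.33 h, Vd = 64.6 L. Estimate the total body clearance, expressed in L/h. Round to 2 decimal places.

k = ln2 / t½ = 0.693147 / 7.33 = 0.09456 h⁻¹
CL = k × Vd = 0.09456 × 64.6 = 6.109 L/h

6.11 L/h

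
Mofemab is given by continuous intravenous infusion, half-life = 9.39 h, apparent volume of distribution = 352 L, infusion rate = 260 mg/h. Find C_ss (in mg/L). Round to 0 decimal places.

10 mg/L

k = ln2 / t½ = 0.693147 / 9.39 = 0.07382 h⁻¹
CL = k × Vd = 0.07382 × 352 = 25.98 L/h
At steady state Css = R₀ / CL = 260 / 25.98 = 10.01 mg/L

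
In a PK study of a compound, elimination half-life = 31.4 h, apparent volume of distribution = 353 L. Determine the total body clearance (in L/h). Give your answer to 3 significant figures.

7.79 L/h

k = ln2 / t½ = 0.693147 / 31.4 = 0.02207 h⁻¹
CL = k × Vd = 0.02207 × 353 = 7.791 L/h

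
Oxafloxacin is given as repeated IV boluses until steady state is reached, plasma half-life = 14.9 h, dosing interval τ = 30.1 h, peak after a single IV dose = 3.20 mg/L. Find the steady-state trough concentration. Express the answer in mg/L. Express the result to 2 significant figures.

k = ln2 / t½ = 0.693147 / 14.9 = 0.04652 h⁻¹
e^(−kτ) = e^(−0.04652 × 30.1) = 0.2465
Accumulation ratio R = 1 / (1 − e^(−kτ)) = 1 / (1 − 0.2465) = 1.327
Steady-state trough = C₀ × R × e^(−kτ) = 3.20 × 1.327 × 0.2465 = 1.047 mg/L

1.0 mg/L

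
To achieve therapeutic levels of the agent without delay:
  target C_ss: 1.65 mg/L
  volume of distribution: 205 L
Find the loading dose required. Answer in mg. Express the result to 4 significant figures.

LD = Css × Vd = 1.65 × 205 = 338.3 mg

338.3 mg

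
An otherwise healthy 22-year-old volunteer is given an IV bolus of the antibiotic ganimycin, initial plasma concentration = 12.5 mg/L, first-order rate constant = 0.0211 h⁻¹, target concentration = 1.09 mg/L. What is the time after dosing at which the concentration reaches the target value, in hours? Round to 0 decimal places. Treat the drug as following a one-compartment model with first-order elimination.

116 h

t = ln(C₀ / C) / k = ln(12.50 / 1.09) / 0.02110
  = ln(11.47) / 0.02110 = 2.440 / 0.02110 = 115.6 h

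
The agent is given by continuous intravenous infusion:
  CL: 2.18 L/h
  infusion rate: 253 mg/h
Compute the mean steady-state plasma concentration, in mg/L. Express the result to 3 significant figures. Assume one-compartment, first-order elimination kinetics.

116 mg/L

At steady state Css = R₀ / CL = 253 / 2.180 = 116.1 mg/L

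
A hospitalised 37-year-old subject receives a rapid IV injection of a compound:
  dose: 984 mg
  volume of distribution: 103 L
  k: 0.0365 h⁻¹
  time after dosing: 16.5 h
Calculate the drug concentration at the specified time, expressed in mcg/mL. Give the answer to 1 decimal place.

5.2 mcg/mL

C₀ = Dose / Vd = 984.0 / 103 = 9.553 mg/L
C = C₀ · e^(−k·t) = 9.553 × e^(−0.03650 × 16.5)
  = 9.553 × 0.5476 = 5.231 mg/L
(5.231 mg/L = 5.231 mcg/mL)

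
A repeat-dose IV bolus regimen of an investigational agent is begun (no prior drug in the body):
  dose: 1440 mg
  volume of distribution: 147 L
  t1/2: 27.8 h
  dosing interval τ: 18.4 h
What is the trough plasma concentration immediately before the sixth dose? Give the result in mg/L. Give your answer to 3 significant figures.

15.1 mg/L

C₀ per dose = Dose / Vd = 1440 / 147 = 9.796 mg/L
k = ln2 / t½ = 0.693147 / 27.8 = 0.02493 h⁻¹
Fraction remaining after one interval: r = e^(−kτ) = e^(−0.02493 × 18.4) = 0.6321
Before dose 6, 5 doses have been given (aged 1τ, 2τ, 3τ, 4τ, 5τ).
C_trough = C₀ × (r + r² + … + r^5) = C₀ × r(1−r^5)/(1−r)
        = 9.796 × 0.6321 × (1 − 0.1009) / (1 − 0.6321) = 15.13 mg/L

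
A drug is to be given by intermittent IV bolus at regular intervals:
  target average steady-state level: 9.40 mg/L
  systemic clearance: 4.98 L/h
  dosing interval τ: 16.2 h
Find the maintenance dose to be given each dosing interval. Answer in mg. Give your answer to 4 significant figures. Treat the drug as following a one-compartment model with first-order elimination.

758.4 mg

At steady state, Dose/τ = Css × CL.
Dose = Css × CL × τ = 9.40 × 4.980 × 16.2 = 758.4 mg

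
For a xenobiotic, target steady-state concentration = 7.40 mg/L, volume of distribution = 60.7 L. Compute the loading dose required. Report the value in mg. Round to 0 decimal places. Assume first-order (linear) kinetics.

LD = Css × Vd = 7.40 × 60.7 = 449.2 mg

449 mg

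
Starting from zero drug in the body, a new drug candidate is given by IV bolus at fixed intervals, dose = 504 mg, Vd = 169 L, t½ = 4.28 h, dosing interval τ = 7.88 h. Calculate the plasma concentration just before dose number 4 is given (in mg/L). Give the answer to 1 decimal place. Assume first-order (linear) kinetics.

C₀ per dose = Dose / Vd = 504 / 169 = 2.982 mg/L
k = ln2 / t½ = 0.693147 / 4.28 = 0.1620 h⁻¹
Fraction remaining after one interval: r = e^(−kτ) = e^(−0.1620 × 7.88) = 0.2790
Before dose 4, 3 doses have been given (aged 1τ, 2τ, 3τ).
C_trough = C₀ × (r + r² + … + r^3) = C₀ × r(1−r^3)/(1−r)
        = 2.982 × 0.2790 × (1 − 0.02172) / (1 − 0.2790) = 1.129 mg/L

1.1 mg/L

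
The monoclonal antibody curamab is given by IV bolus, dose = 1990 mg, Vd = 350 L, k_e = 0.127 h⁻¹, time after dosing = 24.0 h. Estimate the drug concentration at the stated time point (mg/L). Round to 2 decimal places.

C₀ = Dose / Vd = 1990 / 350 = 5.686 mg/L
C = C₀ · e^(−k·t) = 5.686 × e^(−0.1270 × 24.0)
  = 5.686 × 0.04745 = 0.2698 mg/L

0.27 mg/L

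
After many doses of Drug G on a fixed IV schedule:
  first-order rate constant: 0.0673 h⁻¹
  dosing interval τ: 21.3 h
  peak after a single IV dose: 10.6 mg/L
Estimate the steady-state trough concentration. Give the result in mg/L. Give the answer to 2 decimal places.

3.32 mg/L

e^(−kτ) = e^(−0.06730 × 21.3) = 0.2385
Accumulation ratio R = 1 / (1 − e^(−kτ)) = 1 / (1 − 0.2385) = 1.313
Steady-state trough = C₀ × R × e^(−kτ) = 10.6 × 1.313 × 0.2385 = 3.319 mg/L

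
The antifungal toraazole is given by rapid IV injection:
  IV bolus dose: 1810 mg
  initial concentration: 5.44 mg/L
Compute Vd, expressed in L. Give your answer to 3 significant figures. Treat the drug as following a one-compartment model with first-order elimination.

333 L

Vd = Dose / C₀ = 1810 / 5.44 = 332.7 L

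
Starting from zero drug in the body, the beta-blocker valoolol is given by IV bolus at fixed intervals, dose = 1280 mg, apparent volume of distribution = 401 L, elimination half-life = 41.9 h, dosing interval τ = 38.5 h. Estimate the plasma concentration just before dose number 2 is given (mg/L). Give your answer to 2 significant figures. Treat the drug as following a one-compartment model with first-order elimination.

1.7 mg/L

C₀ per dose = Dose / Vd = 1280 / 401 = 3.192 mg/L
k = ln2 / t½ = 0.693147 / 41.9 = 0.01654 h⁻¹
Fraction remaining after one interval: r = e^(−kτ) = e^(−0.01654 × 38.5) = 0.5290
Before dose 2, 1 dose has been given (aged 1τ).
C_trough = C₀ × r = 3.192 × 0.5290 = 1.689 mg/L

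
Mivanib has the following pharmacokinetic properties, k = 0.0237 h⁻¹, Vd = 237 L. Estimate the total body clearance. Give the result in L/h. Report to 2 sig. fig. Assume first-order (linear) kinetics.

5.6 L/h

CL = k × Vd = 0.0237 × 237 = 5.617 L/h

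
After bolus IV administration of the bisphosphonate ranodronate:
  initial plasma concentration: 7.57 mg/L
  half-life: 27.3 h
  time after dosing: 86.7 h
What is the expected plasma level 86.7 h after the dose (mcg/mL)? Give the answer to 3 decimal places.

0.838 mcg/mL

k = ln2 / t½ = 0.693147 / 27.3 = 0.02539 h⁻¹
C = C₀ · e^(−k·t) = 7.570 × e^(−0.02539 × 86.7)
  = 7.570 × 0.1107 = 0.8380 mg/L
(0.8380 mg/L = 0.8380 mcg/mL)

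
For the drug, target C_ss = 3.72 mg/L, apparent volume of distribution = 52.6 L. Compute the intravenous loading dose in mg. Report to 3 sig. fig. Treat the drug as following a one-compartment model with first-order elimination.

LD = Css × Vd = 3.72 × 52.6 = 195.7 mg

196 mg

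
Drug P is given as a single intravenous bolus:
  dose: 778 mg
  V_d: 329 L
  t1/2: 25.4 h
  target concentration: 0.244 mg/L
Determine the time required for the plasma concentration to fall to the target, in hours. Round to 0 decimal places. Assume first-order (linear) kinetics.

83 h

C₀ = Dose / Vd = 778.0 / 329 = 2.365 mg/L
k = ln2 / t½ = 0.693147 / 25.4 = 0.02729 h⁻¹
t = ln(C₀ / C) / k = ln(2.365 / 0.244) / 0.02729
  = ln(9.693) / 0.02729 = 2.271 / 0.02729 = 83.22 h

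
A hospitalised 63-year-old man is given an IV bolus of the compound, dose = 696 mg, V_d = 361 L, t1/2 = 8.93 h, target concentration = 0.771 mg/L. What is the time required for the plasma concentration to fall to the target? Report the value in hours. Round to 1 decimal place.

11.8 h

C₀ = Dose / Vd = 696.0 / 361 = 1.928 mg/L
k = ln2 / t½ = 0.693147 / 8.93 = 0.07762 h⁻¹
t = ln(C₀ / C) / k = ln(1.928 / 0.771) / 0.07762
  = ln(2.501) / 0.07762 = 0.9167 / 0.07762 = 11.81 h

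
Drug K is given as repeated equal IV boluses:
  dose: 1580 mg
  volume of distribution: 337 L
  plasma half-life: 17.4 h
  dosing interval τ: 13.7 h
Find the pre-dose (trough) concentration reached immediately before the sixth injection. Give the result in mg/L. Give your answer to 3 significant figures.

C₀ per dose = Dose / Vd = 1580 / 337 = 4.688 mg/L
k = ln2 / t½ = 0.693147 / 17.4 = 0.03984 h⁻¹
Fraction remaining after one interval: r = e^(−kτ) = e^(−0.03984 × 13.7) = 0.5794
Before dose 6, 5 doses have been given (aged 1τ, 2τ, 3τ, 4τ, 5τ).
C_trough = C₀ × (r + r² + … + r^5) = C₀ × r(1−r^5)/(1−r)
        = 4.688 × 0.5794 × (1 − 0.06530) / (1 − 0.5794) = 6.036 mg/L

6.04 mg/L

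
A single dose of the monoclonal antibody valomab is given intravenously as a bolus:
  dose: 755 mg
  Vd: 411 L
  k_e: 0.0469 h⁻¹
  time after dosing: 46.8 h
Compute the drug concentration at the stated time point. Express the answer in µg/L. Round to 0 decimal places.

205 µg/L

C₀ = Dose / Vd = 755.0 / 411 = 1.837 mg/L
C = C₀ · e^(−k·t) = 1.837 × e^(−0.04690 × 46.8)
  = 1.837 × 0.1114 = 0.2046 mg/L
Convert: 0.2046 mg/L × 1000 = 204.6 µg/L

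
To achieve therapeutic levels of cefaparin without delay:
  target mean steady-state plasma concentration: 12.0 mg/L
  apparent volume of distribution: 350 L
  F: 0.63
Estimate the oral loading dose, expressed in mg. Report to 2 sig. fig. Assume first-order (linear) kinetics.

6700 mg

LD = Css × Vd / F = 12.0 × 350 / 0.63 = 6667 mg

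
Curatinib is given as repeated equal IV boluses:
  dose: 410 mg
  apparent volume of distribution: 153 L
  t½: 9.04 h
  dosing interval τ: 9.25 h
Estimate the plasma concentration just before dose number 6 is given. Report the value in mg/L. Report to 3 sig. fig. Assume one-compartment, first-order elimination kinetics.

C₀ per dose = Dose / Vd = 410 / 153 = 2.680 mg/L
k = ln2 / t½ = 0.693147 / 9.04 = 0.07668 h⁻¹
Fraction remaining after one interval: r = e^(−kτ) = e^(−0.07668 × 9.25) = 0.4920
Before dose 6, 5 doses have been given (aged 1τ, 2τ, 3τ, 4τ, 5τ).
C_trough = C₀ × (r + r² + … + r^5) = C₀ × r(1−r^5)/(1−r)
        = 2.680 × 0.4920 × (1 − 0.02883) / (1 − 0.4920) = 2.521 mg/L

2.52 mg/L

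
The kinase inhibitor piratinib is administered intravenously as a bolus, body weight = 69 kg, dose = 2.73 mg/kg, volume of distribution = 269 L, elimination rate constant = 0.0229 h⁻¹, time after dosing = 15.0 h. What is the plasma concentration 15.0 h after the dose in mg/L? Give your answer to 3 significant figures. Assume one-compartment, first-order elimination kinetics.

Total dose = 2.73 × 69 = 188.4 mg
C₀ = Dose / Vd = 188.4 / 269 = 0.7004 mg/L
C = C₀ · e^(−k·t) = 0.7004 × e^(−0.02290 × 15.0)
  = 0.7004 × 0.7093 = 0.4968 mg/L

0.497 mg/L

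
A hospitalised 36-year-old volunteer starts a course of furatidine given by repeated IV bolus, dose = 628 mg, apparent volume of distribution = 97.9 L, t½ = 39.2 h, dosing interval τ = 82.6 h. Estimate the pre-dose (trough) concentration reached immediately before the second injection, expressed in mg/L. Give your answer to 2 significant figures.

C₀ per dose = Dose / Vd = 628 / 97.9 = 6.415 mg/L
k = ln2 / t½ = 0.693147 / 39.2 = 0.01768 h⁻¹
Fraction remaining after one interval: r = e^(−kτ) = e^(−0.01768 × 82.6) = 0.2322
Before dose 2, 1 dose has been given (aged 1τ).
C_trough = C₀ × r = 6.415 × 0.2322 = 1.490 mg/L

1.5 mg/L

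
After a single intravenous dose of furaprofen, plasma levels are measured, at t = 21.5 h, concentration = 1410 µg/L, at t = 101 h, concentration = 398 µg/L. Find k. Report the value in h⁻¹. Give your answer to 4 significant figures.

k = ln(C₁/C₂) / (t₂ − t₁) = ln(1410/398) / (101 − 21.5)
  = 1.265 / 79.50 = 0.01591 h⁻¹

0.01591 h⁻¹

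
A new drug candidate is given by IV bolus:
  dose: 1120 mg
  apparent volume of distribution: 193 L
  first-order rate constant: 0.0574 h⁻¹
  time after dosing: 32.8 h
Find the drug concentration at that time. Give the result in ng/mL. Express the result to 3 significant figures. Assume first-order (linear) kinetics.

C₀ = Dose / Vd = 1120 / 193 = 5.803 mg/L
C = C₀ · e^(−k·t) = 5.803 × e^(−0.05740 × 32.8)
  = 5.803 × 0.1522 = 0.8832 mg/L
Convert: 0.8832 mg/L × 1000 = 883.2 ng/mL

883 ng/mL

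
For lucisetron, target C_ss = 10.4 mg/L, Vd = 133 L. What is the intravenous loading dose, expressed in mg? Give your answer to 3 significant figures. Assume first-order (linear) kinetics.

LD = Css × Vd = 10.4 × 133 = 1383 mg

1380 mg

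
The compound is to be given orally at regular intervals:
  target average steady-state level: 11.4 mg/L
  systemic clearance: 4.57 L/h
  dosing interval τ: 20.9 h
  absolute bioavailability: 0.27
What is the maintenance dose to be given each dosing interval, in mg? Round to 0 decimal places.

4033 mg

At steady state, F × (Dose/τ) = Css × CL.
Dose = Css × CL × τ / F = 11.4 × 4.570 × 20.9 / 0.27 = 4033 mg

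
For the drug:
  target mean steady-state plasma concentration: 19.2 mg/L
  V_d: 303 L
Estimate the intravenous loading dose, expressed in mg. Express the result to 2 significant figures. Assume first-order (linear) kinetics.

LD = Css × Vd = 19.2 × 303 = 5818 mg

5800 mg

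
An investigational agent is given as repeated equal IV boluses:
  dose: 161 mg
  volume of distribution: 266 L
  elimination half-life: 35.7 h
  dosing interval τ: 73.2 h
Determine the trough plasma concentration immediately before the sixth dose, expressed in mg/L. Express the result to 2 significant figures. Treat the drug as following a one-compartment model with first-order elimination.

0.19 mg/L

C₀ per dose = Dose / Vd = 161 / 266 = 0.6053 mg/L
k = ln2 / t½ = 0.693147 / 35.7 = 0.01942 h⁻¹
Fraction remaining after one interval: r = e^(−kτ) = e^(−0.01942 × 73.2) = 0.2413
Before dose 6, 5 doses have been given (aged 1τ, 2τ, 3τ, 4τ, 5τ).
C_trough = C₀ × (r + r² + … + r^5) = C₀ × r(1−r^5)/(1−r)
        = 0.6053 × 0.2413 × (1 − 0.0008181) / (1 − 0.2413) = 0.1924 mg/L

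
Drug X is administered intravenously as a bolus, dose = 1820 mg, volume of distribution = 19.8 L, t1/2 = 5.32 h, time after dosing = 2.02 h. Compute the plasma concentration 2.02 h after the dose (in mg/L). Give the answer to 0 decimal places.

71 mg/L

C₀ = Dose / Vd = 1820 / 19.8 = 91.92 mg/L
k = ln2 / t½ = 0.693147 / 5.32 = 0.1303 h⁻¹
C = C₀ · e^(−k·t) = 91.92 × e^(−0.1303 × 2.02)
  = 91.92 × 0.7686 = 70.65 mg/L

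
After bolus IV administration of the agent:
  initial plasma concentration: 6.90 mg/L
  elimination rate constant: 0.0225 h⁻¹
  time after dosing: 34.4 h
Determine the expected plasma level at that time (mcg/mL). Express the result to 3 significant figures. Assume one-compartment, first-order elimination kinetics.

C = C₀ · e^(−k·t) = 6.900 × e^(−0.02250 × 34.4)
  = 6.900 × 0.4612 = 3.182 mg/L
(3.182 mg/L = 3.182 mcg/mL)

3.18 mcg/mL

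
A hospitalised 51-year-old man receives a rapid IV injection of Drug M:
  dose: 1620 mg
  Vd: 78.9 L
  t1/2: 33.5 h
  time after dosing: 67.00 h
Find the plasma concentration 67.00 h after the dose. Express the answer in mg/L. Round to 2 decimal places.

C₀ = Dose / Vd = 1620 / 78.9 = 20.53 mg/L
k = ln2 / t½ = 0.693147 / 33.5 = 0.02069 h⁻¹
t / t½ = 67.00 / 33.5 = 2 half-lives
C = C₀ × (1/2)^2 = 20.53 × 0.2500 = 5.133 mg/L

5.13 mg/L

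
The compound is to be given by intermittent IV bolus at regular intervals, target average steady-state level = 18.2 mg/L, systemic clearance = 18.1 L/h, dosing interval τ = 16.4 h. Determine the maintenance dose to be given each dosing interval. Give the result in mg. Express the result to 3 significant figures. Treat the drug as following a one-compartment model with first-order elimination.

At steady state, Dose/τ = Css × CL.
Dose = Css × CL × τ = 18.2 × 18.10 × 16.4 = 5402 mg

5400 mg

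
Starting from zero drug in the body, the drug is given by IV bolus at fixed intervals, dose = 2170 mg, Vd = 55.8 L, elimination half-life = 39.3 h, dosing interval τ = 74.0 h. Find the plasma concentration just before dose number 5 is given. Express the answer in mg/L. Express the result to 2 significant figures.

C₀ per dose = Dose / Vd = 2170 / 55.8 = 38.89 mg/L
k = ln2 / t½ = 0.693147 / 39.3 = 0.01764 h⁻¹
Fraction remaining after one interval: r = e^(−kτ) = e^(−0.01764 × 74.0) = 0.2711
Before dose 5, 4 doses have been given (aged 1τ, 2τ, 3τ, 4τ).
C_trough = C₀ × (r + r² + … + r^4) = C₀ × r(1−r^4)/(1−r)
        = 38.89 × 0.2711 × (1 − 0.005402) / (1 − 0.2711) = 14.39 mg/L

14 mg/L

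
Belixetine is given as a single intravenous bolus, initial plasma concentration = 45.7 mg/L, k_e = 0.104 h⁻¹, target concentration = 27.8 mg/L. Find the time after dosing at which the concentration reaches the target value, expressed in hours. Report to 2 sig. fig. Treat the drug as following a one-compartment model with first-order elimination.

4.8 h

t = ln(C₀ / C) / k = ln(45.70 / 27.8) / 0.1040
  = ln(1.644) / 0.1040 = 0.4971 / 0.1040 = 4.780 h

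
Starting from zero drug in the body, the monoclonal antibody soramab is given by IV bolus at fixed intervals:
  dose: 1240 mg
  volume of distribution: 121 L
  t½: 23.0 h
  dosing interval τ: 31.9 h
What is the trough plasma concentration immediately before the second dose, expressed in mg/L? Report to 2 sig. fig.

C₀ per dose = Dose / Vd = 1240 / 121 = 10.25 mg/L
k = ln2 / t½ = 0.693147 / 23.0 = 0.03014 h⁻¹
Fraction remaining after one interval: r = e^(−kτ) = e^(−0.03014 × 31.9) = 0.3823
Before dose 2, 1 dose has been given (aged 1τ).
C_trough = C₀ × r = 10.25 × 0.3823 = 3.919 mg/L

3.9 mg/L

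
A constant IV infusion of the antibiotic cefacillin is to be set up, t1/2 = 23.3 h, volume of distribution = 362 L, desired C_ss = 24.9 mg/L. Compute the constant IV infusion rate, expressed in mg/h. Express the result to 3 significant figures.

k = ln2 / t½ = 0.693147 / 23.3 = 0.02975 h⁻¹
CL = k × Vd = 0.02975 × 362 = 10.77 L/h
At steady state, infusion rate R₀ = Css × CL = 24.9 × 10.77 = 268.2 mg/h

268 mg/h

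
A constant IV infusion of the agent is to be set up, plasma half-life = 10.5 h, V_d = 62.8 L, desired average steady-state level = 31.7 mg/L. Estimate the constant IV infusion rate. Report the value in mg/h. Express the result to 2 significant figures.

130 mg/h

k = ln2 / t½ = 0.693147 / 10.5 = 0.06601 h⁻¹
CL = k × Vd = 0.06601 × 62.8 = 4.145 L/h
At steady state, infusion rate R₀ = Css × CL = 31.7 × 4.145 = 131.4 mg/h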